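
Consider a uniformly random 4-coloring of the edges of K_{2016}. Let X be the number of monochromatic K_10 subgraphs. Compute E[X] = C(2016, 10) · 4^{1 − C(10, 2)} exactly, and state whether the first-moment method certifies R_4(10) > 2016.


E[X] = C(2016, 10) · 4^{1 − 45} = 298835995845288230309989008 · 4^{−44} = 298835995845288230309989008/309485009821345068724781056.
As a reduced fraction: E[X] = 18677249740330514394374313/19342813113834066795298816 ≈ 0.9655912.
Is E[X] < 1? YES.
Since E[X] < 1, there exists a 4-coloring of K_{2016} with no monochromatic K_10; hence R_4(10) > 2016.

E[X] = 18677249740330514394374313/19342813113834066795298816 ≈ 0.9655912; E[X] < 1, so R_4(10) > 2016.


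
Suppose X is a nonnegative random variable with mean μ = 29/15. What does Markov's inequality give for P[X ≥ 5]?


μ = E[X] = 29/15, a = 5.
Markov: P[X ≥ 5] ≤ μ/a = (29/15)/5 = 29/75.
Numerically: ≈ 0.3867.
(Since a = 5 > μ = 1.9333, the bound 29/75 is < 1 and informative.)

P[X ≥ 5] ≤ 29/75 ≈ 0.3867.


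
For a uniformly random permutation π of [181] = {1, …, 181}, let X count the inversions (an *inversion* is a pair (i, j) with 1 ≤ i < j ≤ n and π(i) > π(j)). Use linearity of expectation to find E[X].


Write X = Σ X_I over the C(181, 2) = 16290 pairs i < j, with X_I the indicator of one inversion.
There are 16290 indicators.
For each fixed pair i < j, the values π(i) and π(j) are two distinct elements of {1, …, 181} in uniformly random order; by symmetry P[π(i) > π(j)] = 1/2.
By linearity: E[X] = 16290 · (1/2) = C(181, 2) · (1/2) = 16290/2 = 8145 ≈ 8145.00000.

E[X] = 8145 = 8145.00000.


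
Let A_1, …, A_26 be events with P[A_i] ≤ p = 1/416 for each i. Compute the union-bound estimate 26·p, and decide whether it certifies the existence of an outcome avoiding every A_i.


Union bound: P[∪_{i=1}^{26} A_i] ≤ Σ_i P[A_i] ≤ 26·p = 26·(1/416) = 1/16.
Numerically: 1/16 ≈ 0.062500.
Is 1/16 < 1? YES.
Since P[∪ A_i] ≤ 1/16 < 1, the complement has P[∩ A_i^c] ≥ 1 − 1/16 = 15/16 > 0, so some outcome avoids every A_i.

26·p = 1/16 ≈ 0.062500; existence CERTIFIED by the union bound.


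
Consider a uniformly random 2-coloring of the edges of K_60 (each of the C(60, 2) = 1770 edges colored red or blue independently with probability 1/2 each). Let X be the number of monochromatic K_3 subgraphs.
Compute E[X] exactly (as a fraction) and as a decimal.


Let X = Σ_S X_S over the C(60, 3) = 34220 subsets S of size 3, where X_S = 1 if the K_3 on S is monochromatic.
For a fixed S, the K_3 on S has C(3, 2) = 3 edges. P[all 3 edges red] = (1/2)^3, and likewise for blue, so P[monochromatic] = 2·(1/2)^3 = 2^{1 − 3} = 1/4.
Summing: E[X] = C(60, 3) · 2^{1 − 3} = 34220 · 1/4 = 8555.
Numerically: E[X] ≈ 8555.000000.

E[X] = C(60,3)·2^(1−C(3,2)) = 8555 ≈ 8555.000000.


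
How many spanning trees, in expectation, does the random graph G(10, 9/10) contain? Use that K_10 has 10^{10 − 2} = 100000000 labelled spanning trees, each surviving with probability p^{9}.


K_10 has 10^{10 − 2} = 100000000 labelled spanning trees.
For each such spanning tree H, let X_H = 1 if all 9 edges of H are present in G. Then P[X_H = 1] = p^{9} = (9/10)^{9} = 387420489/1000000000.
By linearity: E[X] = Σ_H E[X_H] = 100000000 · p^{9} = 100000000 · 387420489/1000000000 = 387420489/10.
Numerically: E[X] ≈ 3.87e+07.

E[X] = 100000000 · (9/10)^{9} = 387420489/10 ≈ 3.87e+07.


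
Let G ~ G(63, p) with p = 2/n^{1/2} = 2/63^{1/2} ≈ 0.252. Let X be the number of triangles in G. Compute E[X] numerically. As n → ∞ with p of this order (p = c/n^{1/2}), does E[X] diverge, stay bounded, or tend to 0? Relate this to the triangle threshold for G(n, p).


Number of potential triangles: C(63, 3) = 39711.
Each occurs with probability p³ ≈ (0.252)³ ≈ 1.599850e-02.
By linearity: E[X] = C(63, 3)·p³ ≈ 39711 · 1.599850e-02 ≈ 635.3163.
Since α = 1/2 < 1, p = c/n^{1/2} ≫ 1/n is above the triangle threshold p ~ 1/n. Asymptotically E[X] ~ (c³/6)·n^{3(1−α)} = (2³/6)·n^{1.5} → ∞; triangles are abundant w.h.p.

E[X] ≈ 635.3163; in regime p = Θ(1/n^{1/2}) E[X] diverges (above the triangle threshold p ~ 1/n).


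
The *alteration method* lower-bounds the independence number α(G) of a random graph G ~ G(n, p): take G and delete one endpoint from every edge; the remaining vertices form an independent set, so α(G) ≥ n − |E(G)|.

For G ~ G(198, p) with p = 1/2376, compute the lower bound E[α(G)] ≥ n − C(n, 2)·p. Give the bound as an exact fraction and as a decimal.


E[|E(G)|] = C(198, 2)·p = 19503 · (1/2376) = 197/24.
E[α(G)] ≥ n − E[|E(G)|] = 198 − 197/24 = 4555/24.
Numerically: ≈ 189.792.
(This is only a lower bound; the true E[α(G)] may be larger.)

E[α(G)] ≥ 4555/24 ≈ 189.792.


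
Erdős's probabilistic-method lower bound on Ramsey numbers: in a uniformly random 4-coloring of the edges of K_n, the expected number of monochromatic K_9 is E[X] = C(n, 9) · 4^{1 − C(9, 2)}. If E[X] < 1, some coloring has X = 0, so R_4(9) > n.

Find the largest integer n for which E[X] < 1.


We need C(n, 9) · 4^{1 − 36} < 1, i.e. C(n, 9) < 4^{36 − 1} = 1180591620717411303424.
Check values of n near the boundary:
  n = 912: C(912, 9) = 1156095740032081475120; 1156095740032081475120 < 1180591620717411303424? YES
  n = 913: C(913, 9) = 1167605542753639808390; 1167605542753639808390 < 1180591620717411303424? YES
  n = 914: C(914, 9) = 1179217089587653905932; 1179217089587653905932 < 1180591620717411303424? YES
  n = 915: C(915, 9) = 1190931166636537885130; 1190931166636537885130 < 1180591620717411303424? NO
The largest n with C(n, 9) < 1180591620717411303424 is n = 914 (where E[X] = 294804272396913476483/295147905179352825856 ≈ 0.998836). Hence R_4(9) > 914, i.e. R_4(9) ≥ 915.

Largest n = 914; hence R_4(9) > 914.


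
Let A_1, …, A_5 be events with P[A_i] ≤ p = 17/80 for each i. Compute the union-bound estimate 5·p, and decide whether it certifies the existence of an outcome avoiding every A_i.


Union bound: P[∪_{i=1}^{5} A_i] ≤ Σ_i P[A_i] ≤ 5·p = 5·(17/80) = 17/16.
Numerically: 17/16 ≈ 1.06250.
Is 17/16 < 1? NO.
Since the bound 17/16 is ≥ 1, the union bound is uninformative here; it does NOT by itself certify existence.

5·p = 17/16 ≈ 1.06250; existence NOT certified by the union bound.


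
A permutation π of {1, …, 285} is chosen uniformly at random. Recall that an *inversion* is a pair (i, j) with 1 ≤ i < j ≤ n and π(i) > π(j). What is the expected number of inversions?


Write X = Σ X_I over the C(285, 2) = 40470 pairs i < j, with X_I the indicator of one inversion.
There are 40470 indicators.
For each fixed pair i < j, the values π(i) and π(j) are two distinct elements of {1, …, 285} in uniformly random order; by symmetry P[π(i) > π(j)] = 1/2.
By linearity: E[X] = 40470 · (1/2) = C(285, 2) · (1/2) = 40470/2 = 20235 ≈ 20235.0000.

E[X] = 20235 = 20235.0000.


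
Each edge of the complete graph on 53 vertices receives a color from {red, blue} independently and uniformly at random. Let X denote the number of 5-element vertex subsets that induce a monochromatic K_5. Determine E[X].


Let X = Σ_S X_S over the C(53, 5) = 2869685 subsets S of size 5, where X_S = 1 if the K_5 on S is monochromatic.
For a fixed S, the K_5 on S has C(5, 2) = 10 edges. P[all 10 edges red] = (1/2)^10, and likewise for blue, so P[monochromatic] = 2·(1/2)^10 = 2^{1 − 10} = 1/512.
Summing: E[X] = C(53, 5) · 2^{1 − 10} = 2869685 · 1/512 = 2869685/512.
Numerically: E[X] ≈ 5604.8535.

E[X] = C(53,5)·2^(1−C(5,2)) = 2869685/512 ≈ 5604.8535.


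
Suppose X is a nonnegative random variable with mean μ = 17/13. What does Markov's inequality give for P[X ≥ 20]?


μ = E[X] = 17/13, a = 20.
Markov: P[X ≥ 20] ≤ μ/a = (17/13)/20 = 17/260.
Numerically: ≈ 0.0654.
(Since a = 20 > μ = 1.3077, the bound 17/260 is < 1 and informative.)

P[X ≥ 20] ≤ 17/260 ≈ 0.0654.


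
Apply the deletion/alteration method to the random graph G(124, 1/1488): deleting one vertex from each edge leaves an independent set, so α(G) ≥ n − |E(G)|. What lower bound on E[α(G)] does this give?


E[|E(G)|] = C(124, 2)·p = 7626 · (1/1488) = 41/8.
E[α(G)] ≥ n − E[|E(G)|] = 124 − 41/8 = 951/8.
Numerically: ≈ 118.87500.
(This is only a lower bound; the true E[α(G)] may be larger.)

E[α(G)] ≥ 951/8 ≈ 118.87500.


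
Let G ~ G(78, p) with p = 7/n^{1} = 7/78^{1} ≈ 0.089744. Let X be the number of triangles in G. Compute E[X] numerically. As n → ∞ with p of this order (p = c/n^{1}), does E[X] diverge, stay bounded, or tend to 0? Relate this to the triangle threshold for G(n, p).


Number of potential triangles: C(78, 3) = 76076.
Each occurs with probability p³ ≈ (0.089744)³ ≈ 7.2278697e-04.
By linearity: E[X] = C(78, 3)·p³ ≈ 76076 · 7.2278697e-04 ≈ 54.98674.
Here α = 1, so p = 7/n is exactly at the triangle threshold p ~ 1/n. Asymptotically E[X] → c³/6 = 7³/6 = 343/6 ≈ 57.16667, a bounded constant. In this regime the triangle count is asymptotically Poisson(c³/6).

E[X] ≈ 54.98674; in regime p = Θ(1/n^{1}) E[X] stays bounded (at the triangle threshold p ~ 1/n).


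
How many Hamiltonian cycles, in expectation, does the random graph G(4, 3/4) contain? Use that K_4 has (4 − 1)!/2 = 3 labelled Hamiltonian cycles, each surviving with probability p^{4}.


K_4 has (4 − 1)!/2 = 3 labelled Hamiltonian cycles.
For each such Hamiltonian cycle H, let X_H = 1 if all 4 edges of H are present in G. Then P[X_H = 1] = p^{4} = (3/4)^{4} = 81/256.
By linearity of expectation: E[X] = Σ_H E[X_H] = 3 · p^{4} = 3 · 81/256 = 243/256.
Numerically: E[X] ≈ 0.94922.

E[X] = 3 · (3/4)^{4} = 243/256 ≈ 0.94922.


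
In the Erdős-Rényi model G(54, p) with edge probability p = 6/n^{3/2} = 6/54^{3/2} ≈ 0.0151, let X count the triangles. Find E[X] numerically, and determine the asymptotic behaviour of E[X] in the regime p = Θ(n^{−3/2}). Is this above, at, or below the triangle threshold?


Number of potential triangles: C(54, 3) = 24804.
Each occurs with probability p³ ≈ (0.0151)³ ≈ 3.45686e-06.
By linearity: E[X] = C(54, 3)·p³ ≈ 24804 · 3.45686e-06 ≈ 0.086.
Since α = 3/2 > 1, p = c/n^{3/2} = o(1/n) is below the triangle threshold p ~ 1/n. Asymptotically E[X] ~ (c³/6)·n^{3(1−α)} = (6³/6)·n^{-1.5} → 0, so by Markov's inequality G has no triangles w.h.p.

E[X] ≈ 0.086; in regime p = Θ(1/n^{3/2}) E[X] tends to 0 (below the triangle threshold p ~ 1/n).


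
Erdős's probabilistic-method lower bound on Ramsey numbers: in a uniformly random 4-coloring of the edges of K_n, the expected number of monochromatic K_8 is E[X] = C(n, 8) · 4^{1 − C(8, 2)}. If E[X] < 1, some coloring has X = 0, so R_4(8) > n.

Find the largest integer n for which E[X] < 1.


We need C(n, 8) · 4^{1 − 28} < 1, i.e. C(n, 8) < 4^{28 − 1} = 18014398509481984.
Check values of n near the boundary:
  n = 407: C(407, 8) = 17424959239309050; 17424959239309050 < 18014398509481984? YES
  n = 408: C(408, 8) = 17773458424095231; 17773458424095231 < 18014398509481984? YES
  n = 409: C(409, 8) = 18128041135797879; 18128041135797879 < 18014398509481984? NO
  n = 410: C(410, 8) = 18488798173326195; 18488798173326195 < 18014398509481984? NO
The largest n with C(n, 8) < 18014398509481984 is n = 408 (where E[X] = 17773458424095231/18014398509481984 ≈ 0.98663). Hence R_4(8) > 408, i.e. R_4(8) ≥ 409.

Largest n = 408; hence R_4(8) > 408.


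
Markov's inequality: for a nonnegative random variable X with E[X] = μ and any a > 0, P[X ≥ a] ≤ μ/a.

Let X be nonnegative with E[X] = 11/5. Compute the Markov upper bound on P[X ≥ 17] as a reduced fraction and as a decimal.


μ = E[X] = 11/5, a = 17.
Markov: P[X ≥ 17] ≤ μ/a = (11/5)/17 = 11/85.
Numerically: ≈ 0.129412.
(Since a = 17 > μ = 2.200000, the bound 11/85 is < 1 and informative.)

P[X ≥ 17] ≤ 11/85 ≈ 0.129412.


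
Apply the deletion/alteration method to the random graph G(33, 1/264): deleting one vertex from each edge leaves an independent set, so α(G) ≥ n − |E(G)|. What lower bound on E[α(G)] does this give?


E[|E(G)|] = C(33, 2)·p = 528 · (1/264) = 2.
E[α(G)] ≥ n − E[|E(G)|] = 33 − 2 = 31.
Numerically: ≈ 31.00000.
(This is only a lower bound; the true E[α(G)] may be larger.)

E[α(G)] ≥ 31 ≈ 31.00000.


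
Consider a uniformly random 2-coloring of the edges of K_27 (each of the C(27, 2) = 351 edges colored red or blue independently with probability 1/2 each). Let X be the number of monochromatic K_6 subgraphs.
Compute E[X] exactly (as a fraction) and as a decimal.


Let X = Σ_S X_S over the C(27, 6) = 296010 subsets S of size 6, where X_S = 1 if the K_6 on S is monochromatic.
For a fixed S, the K_6 on S has C(6, 2) = 15 edges. P[all 15 edges red] = (1/2)^15, and likewise for blue, so P[monochromatic] = 2·(1/2)^15 = 2^{1 − 15} = 1/16384.
By linearity: E[X] = C(27, 6) · 2^{1 − 15} = 296010 · 1/16384 = 148005/8192.
Numerically: E[X] ≈ 18.0670.

E[X] = C(27,6)·2^(1−C(6,2)) = 148005/8192 ≈ 18.0670.


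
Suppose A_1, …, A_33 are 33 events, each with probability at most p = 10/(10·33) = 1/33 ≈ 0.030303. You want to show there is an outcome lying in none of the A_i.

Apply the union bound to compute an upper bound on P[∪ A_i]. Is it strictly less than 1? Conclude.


Union bound: P[∪_{i=1}^{33} A_i] ≤ Σ_i P[A_i] ≤ 33·p = 33·(1/33) = 1.
Numerically: 1 ≈ 1.000000.
Is 1 < 1? NO.
Since the bound 1 is ≥ 1, the union bound is uninformative here; it does NOT by itself certify existence.

33·p = 1 ≈ 1.000000; existence NOT certified by the union bound.


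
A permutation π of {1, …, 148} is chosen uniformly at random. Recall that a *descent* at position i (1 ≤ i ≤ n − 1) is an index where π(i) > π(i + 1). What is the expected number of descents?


Write X = Σ X_I over i = 1, …, 147, with X_I the indicator of one descent.
There are 147 indicators.
For each fixed i, the pair (π(i), π(i+1)) is a uniformly random ordered pair of distinct values from {1, …, 148}; by symmetry P[π(i) > π(i+1)] = 1/2.
By linearity: E[X] = 147 · (1/2) = (148 − 1) · (1/2) = 147/2 ≈ 73.5000.

E[X] = 147/2 = 73.5000.


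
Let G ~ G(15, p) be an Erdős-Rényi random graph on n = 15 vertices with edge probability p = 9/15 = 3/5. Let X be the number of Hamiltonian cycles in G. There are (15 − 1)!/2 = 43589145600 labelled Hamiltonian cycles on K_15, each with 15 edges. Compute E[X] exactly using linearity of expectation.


K_15 has (15 − 1)!/2 = 43589145600 labelled Hamiltonian cycles.
For each such Hamiltonian cycle H, let X_H = 1 if all 15 edges of H are present in G. Then P[X_H = 1] = p^{15} = (3/5)^{15} = 14348907/30517578125.
By linearity: E[X] = Σ_H E[X_H] = 43589145600 · p^{15} = 43589145600 · 14348907/30517578125 = 25018263856954368/1220703125.
Numerically: E[X] ≈ 2.049e+07.

E[X] = 43589145600 · (3/5)^{15} = 25018263856954368/1220703125 ≈ 2.049e+07.


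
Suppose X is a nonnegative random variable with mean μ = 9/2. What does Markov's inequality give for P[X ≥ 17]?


μ = E[X] = 9/2, a = 17.
Markov: P[X ≥ 17] ≤ μ/a = (9/2)/17 = 9/34.
Numerically: ≈ 0.2647.
(Since a = 17 > μ = 4.5000, the bound 9/34 is < 1 and informative.)

P[X ≥ 17] ≤ 9/34 ≈ 0.2647.


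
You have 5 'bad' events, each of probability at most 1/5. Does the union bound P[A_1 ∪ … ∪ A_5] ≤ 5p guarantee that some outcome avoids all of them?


Union bound: P[∪_{i=1}^{5} A_i] ≤ Σ_i P[A_i] ≤ 5·p = 5·(1/5) = 1.
Numerically: 1 ≈ 1.000.
Is 1 < 1? NO.
Since the bound 1 is ≥ 1, the union bound is uninformative here; it does NOT by itself certify existence.

5·p = 1 ≈ 1.000; existence NOT certified by the union bound.


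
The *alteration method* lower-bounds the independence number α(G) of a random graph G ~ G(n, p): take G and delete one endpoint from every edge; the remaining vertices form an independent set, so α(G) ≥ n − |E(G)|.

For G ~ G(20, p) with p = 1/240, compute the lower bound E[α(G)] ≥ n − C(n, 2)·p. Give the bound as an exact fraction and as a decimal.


E[|E(G)|] = C(20, 2)·p = 190 · (1/240) = 19/24.
E[α(G)] ≥ n − E[|E(G)|] = 20 − 19/24 = 461/24.
Numerically: ≈ 19.2083.
(This is only a lower bound; the true E[α(G)] may be larger.)

E[α(G)] ≥ 461/24 ≈ 19.2083.


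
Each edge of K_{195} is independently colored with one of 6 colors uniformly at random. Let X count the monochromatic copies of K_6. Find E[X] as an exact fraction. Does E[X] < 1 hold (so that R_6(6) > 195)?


E[X] = C(195, 6) · 6^{1 − 15} = 70656049360 · 6^{−14} = 70656049360/78364164096.
As a reduced fraction: E[X] = 4416003085/4897760256 ≈ 0.9016372.
Is E[X] < 1? YES.
Since E[X] < 1, there exists a 6-coloring of K_{195} with no monochromatic K_6; hence R_6(6) > 195.

E[X] = 4416003085/4897760256 ≈ 0.9016372; E[X] < 1, so R_6(6) > 195.


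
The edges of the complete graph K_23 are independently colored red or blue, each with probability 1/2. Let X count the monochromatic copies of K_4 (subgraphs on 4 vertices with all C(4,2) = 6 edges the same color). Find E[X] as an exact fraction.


Let X = Σ_S X_S over the C(23, 4) = 8855 subsets S of size 4, where X_S = 1 if the K_4 on S is monochromatic.
For a fixed S, the K_4 on S has C(4, 2) = 6 edges. P[all 6 edges red] = (1/2)^6, and likewise for blue, so P[monochromatic] = 2·(1/2)^6 = 2^{1 − 6} = 1/32.
Summing: E[X] = C(23, 4) · 2^{1 − 6} = 8855 · 1/32 = 8855/32.
Numerically: E[X] ≈ 276.71875.

E[X] = C(23,4)·2^(1−C(4,2)) = 8855/32 ≈ 276.71875.


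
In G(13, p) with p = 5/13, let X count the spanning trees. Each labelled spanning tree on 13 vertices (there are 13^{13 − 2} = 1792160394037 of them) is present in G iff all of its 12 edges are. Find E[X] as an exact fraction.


K_13 has 13^{13 − 2} = 1792160394037 labelled spanning trees.
For each such spanning tree H, let X_H = 1 if all 12 edges of H are present in G. Then P[X_H = 1] = p^{12} = (5/13)^{12} = 244140625/23298085122481.
Summing the indicators: E[X] = Σ_H E[X_H] = 1792160394037 · p^{12} = 1792160394037 · 244140625/23298085122481 = 244140625/13.
Numerically: E[X] ≈ 1.878e+07.

E[X] = 1792160394037 · (5/13)^{12} = 244140625/13 ≈ 1.878e+07.


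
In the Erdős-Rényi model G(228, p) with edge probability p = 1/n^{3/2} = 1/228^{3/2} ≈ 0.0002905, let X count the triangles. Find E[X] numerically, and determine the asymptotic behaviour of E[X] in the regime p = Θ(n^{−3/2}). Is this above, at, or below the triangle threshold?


Number of potential triangles: C(228, 3) = 1949476.
Each occurs with probability p³ ≈ (0.0002905)³ ≈ 2.450717e-11.
By linearity: E[X] = C(228, 3)·p³ ≈ 1949476 · 2.450717e-11 ≈ 0.0000.
Since α = 3/2 > 1, p = c/n^{3/2} = o(1/n) is below the triangle threshold p ~ 1/n. Asymptotically E[X] ~ (c³/6)·n^{3(1−α)} = (1³/6)·n^{-1.5} → 0, so by Markov's inequality G has no triangles w.h.p.

E[X] ≈ 0.0000; in regime p = Θ(1/n^{3/2}) E[X] tends to 0 (below the triangle threshold p ~ 1/n).


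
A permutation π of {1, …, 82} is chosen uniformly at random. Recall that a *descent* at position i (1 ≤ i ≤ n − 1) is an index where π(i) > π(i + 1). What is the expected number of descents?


Write X = Σ X_I over i = 1, …, 81, with X_I the indicator of one descent.
There are 81 indicators.
For each fixed i, the pair (π(i), π(i+1)) is a uniformly random ordered pair of distinct values from {1, …, 82}; by symmetry P[π(i) > π(i+1)] = 1/2.
By linearity: E[X] = 81 · (1/2) = (82 − 1) · (1/2) = 81/2 ≈ 40.5000.

E[X] = 81/2 = 40.5000.


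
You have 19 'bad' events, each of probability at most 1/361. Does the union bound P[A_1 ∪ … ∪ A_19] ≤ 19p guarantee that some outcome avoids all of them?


Union bound: P[∪_{i=1}^{19} A_i] ≤ Σ_i P[A_i] ≤ 19·p = 19·(1/361) = 1/19.
Numerically: 1/19 ≈ 0.053.
Is 1/19 < 1? YES.
Since P[∪ A_i] ≤ 1/19 < 1, the complement has P[∩ A_i^c] ≥ 1 − 1/19 = 18/19 > 0, so some outcome avoids every A_i.

19·p = 1/19 ≈ 0.053; existence CERTIFIED by the union bound.


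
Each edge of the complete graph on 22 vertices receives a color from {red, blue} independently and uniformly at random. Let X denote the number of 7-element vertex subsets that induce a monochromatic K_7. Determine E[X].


Let X = Σ_S X_S over the C(22, 7) = 170544 subsets S of size 7, where X_S = 1 if the K_7 on S is monochromatic.
For a fixed S, the K_7 on S has C(7, 2) = 21 edges. P[all 21 edges red] = (1/2)^21, and likewise for blue, so P[monochromatic] = 2·(1/2)^21 = 2^{1 − 21} = 1/1048576.
Summing: E[X] = C(22, 7) · 2^{1 − 21} = 170544 · 1/1048576 = 10659/65536.
Numerically: E[X] ≈ 0.1626.

E[X] = C(22,7)·2^(1−C(7,2)) = 10659/65536 ≈ 0.1626.


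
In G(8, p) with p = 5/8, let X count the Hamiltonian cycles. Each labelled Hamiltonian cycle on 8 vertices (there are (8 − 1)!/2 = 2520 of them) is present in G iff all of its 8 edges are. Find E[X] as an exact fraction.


K_8 has (8 − 1)!/2 = 2520 labelled Hamiltonian cycles.
For each such Hamiltonian cycle H, let X_H = 1 if all 8 edges of H are present in G. Then P[X_H = 1] = p^{8} = (5/8)^{8} = 390625/16777216.
By linearity: E[X] = Σ_H E[X_H] = 2520 · p^{8} = 2520 · 390625/16777216 = 123046875/2097152.
Numerically: E[X] ≈ 58.67.

E[X] = 2520 · (5/8)^{8} = 123046875/2097152 ≈ 58.67.


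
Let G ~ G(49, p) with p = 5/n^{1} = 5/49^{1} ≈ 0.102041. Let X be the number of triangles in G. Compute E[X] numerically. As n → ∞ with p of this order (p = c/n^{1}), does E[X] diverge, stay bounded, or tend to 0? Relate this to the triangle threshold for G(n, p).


Number of potential triangles: C(49, 3) = 18424.
Each occurs with probability p³ ≈ (0.102041)³ ≈ 1.06248247e-03.
By linearity: E[X] = C(49, 3)·p³ ≈ 18424 · 1.06248247e-03 ≈ 19.575177.
Here α = 1, so p = 5/n is exactly at the triangle threshold p ~ 1/n. Asymptotically E[X] → c³/6 = 5³/6 = 125/6 ≈ 20.833333, a bounded constant. In this regime the triangle count is asymptotically Poisson(c³/6).

E[X] ≈ 19.575177; in regime p = Θ(1/n^{1}) E[X] stays bounded (at the triangle threshold p ~ 1/n).


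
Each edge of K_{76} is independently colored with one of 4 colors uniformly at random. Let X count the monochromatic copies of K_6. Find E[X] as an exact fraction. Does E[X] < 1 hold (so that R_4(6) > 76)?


E[X] = C(76, 6) · 4^{1 − 15} = 218618940 · 4^{−14} = 218618940/268435456.
As a reduced fraction: E[X] = 54654735/67108864 ≈ 0.814.
Is E[X] < 1? YES.
Since E[X] < 1, there exists a 4-coloring of K_{76} with no monochromatic K_6; hence R_4(6) > 76.

E[X] = 54654735/67108864 ≈ 0.814; E[X] < 1, so R_4(6) > 76.


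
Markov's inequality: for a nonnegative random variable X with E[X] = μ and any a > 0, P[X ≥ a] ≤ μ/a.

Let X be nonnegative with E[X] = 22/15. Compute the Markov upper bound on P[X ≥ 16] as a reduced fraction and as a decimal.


μ = E[X] = 22/15, a = 16.
Markov: P[X ≥ 16] ≤ μ/a = (22/15)/16 = 11/120.
Numerically: ≈ 0.092.
(Since a = 16 > μ = 1.467, the bound 11/120 is < 1 and informative.)

P[X ≥ 16] ≤ 11/120 ≈ 0.092.


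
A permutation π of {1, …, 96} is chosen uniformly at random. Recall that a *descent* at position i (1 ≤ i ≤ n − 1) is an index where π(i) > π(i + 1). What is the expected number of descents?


Write X = Σ X_I over i = 1, …, 95, with X_I the indicator of one descent.
There are 95 indicators.
For each fixed i, the pair (π(i), π(i+1)) is a uniformly random ordered pair of distinct values from {1, …, 96}; by symmetry P[π(i) > π(i+1)] = 1/2.
By linearity: E[X] = 95 · (1/2) = (96 − 1) · (1/2) = 95/2 ≈ 47.500000.

E[X] = 95/2 = 47.500000.


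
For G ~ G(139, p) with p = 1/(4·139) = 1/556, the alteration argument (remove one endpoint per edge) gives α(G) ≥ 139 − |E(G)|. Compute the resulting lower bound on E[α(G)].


E[|E(G)|] = C(139, 2)·p = 9591 · (1/556) = 69/4.
E[α(G)] ≥ n − E[|E(G)|] = 139 − 69/4 = 487/4.
Numerically: ≈ 121.75000.
(This is only a lower bound; the true E[α(G)] may be larger.)

E[α(G)] ≥ 487/4 ≈ 121.75000.


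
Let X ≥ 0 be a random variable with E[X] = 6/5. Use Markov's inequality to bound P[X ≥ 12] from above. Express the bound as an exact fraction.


μ = E[X] = 6/5, a = 12.
Markov: P[X ≥ 12] ≤ μ/a = (6/5)/12 = 1/10.
Numerically: ≈ 0.100.
(Since a = 12 > μ = 1.200, the bound 1/10 is < 1 and informative.)

P[X ≥ 12] ≤ 1/10 ≈ 0.100.


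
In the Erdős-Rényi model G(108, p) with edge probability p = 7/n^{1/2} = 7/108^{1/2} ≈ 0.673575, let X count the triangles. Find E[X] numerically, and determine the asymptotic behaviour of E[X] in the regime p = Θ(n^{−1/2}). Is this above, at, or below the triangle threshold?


Number of potential triangles: C(108, 3) = 204156.
Each occurs with probability p³ ≈ (0.673575)³ ≈ 3.05603615e-01.
By linearity: E[X] = C(108, 3)·p³ ≈ 204156 · 3.05603615e-01 ≈ 62390.811565.
Since α = 1/2 < 1, p = c/n^{1/2} ≫ 1/n is above the triangle threshold p ~ 1/n. Asymptotically E[X] ~ (c³/6)·n^{3(1−α)} = (7³/6)·n^{1.5} → ∞; triangles are abundant w.h.p.

E[X] ≈ 62390.811565; in regime p = Θ(1/n^{1/2}) E[X] diverges (above the triangle threshold p ~ 1/n).


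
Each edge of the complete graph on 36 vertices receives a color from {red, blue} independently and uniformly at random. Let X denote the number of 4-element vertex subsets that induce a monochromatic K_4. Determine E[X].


Let X = Σ_S X_S over the C(36, 4) = 58905 subsets S of size 4, where X_S = 1 if the K_4 on S is monochromatic.
For a fixed S, the K_4 on S has C(4, 2) = 6 edges. P[all 6 edges red] = (1/2)^6, and likewise for blue, so P[monochromatic] = 2·(1/2)^6 = 2^{1 − 6} = 1/32.
By linearity of expectation: E[X] = C(36, 4) · 2^{1 − 6} = 58905 · 1/32 = 58905/32.
Numerically: E[X] ≈ 1840.781250.

E[X] = C(36,4)·2^(1−C(4,2)) = 58905/32 ≈ 1840.781250.


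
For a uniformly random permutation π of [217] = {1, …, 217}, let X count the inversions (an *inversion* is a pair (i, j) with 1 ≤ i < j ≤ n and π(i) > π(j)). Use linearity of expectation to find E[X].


Write X = Σ X_I over the C(217, 2) = 23436 pairs i < j, with X_I the indicator of one inversion.
There are 23436 indicators.
For each fixed pair i < j, the values π(i) and π(j) are two distinct elements of {1, …, 217} in uniformly random order; by symmetry P[π(i) > π(j)] = 1/2.
By linearity: E[X] = 23436 · (1/2) = C(217, 2) · (1/2) = 23436/2 = 11718 ≈ 11718.000.

E[X] = 11718 = 11718.000.


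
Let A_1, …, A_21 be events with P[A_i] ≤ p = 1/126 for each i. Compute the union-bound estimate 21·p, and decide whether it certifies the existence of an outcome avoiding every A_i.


Union bound: P[∪_{i=1}^{21} A_i] ≤ Σ_i P[A_i] ≤ 21·p = 21·(1/126) = 1/6.
Numerically: 1/6 ≈ 0.16667.
Is 1/6 < 1? YES.
Since P[∪ A_i] ≤ 1/6 < 1, the complement has P[∩ A_i^c] ≥ 1 − 1/6 = 5/6 > 0, so some outcome avoids every A_i.

21·p = 1/6 ≈ 0.16667; existence CERTIFIED by the union bound.


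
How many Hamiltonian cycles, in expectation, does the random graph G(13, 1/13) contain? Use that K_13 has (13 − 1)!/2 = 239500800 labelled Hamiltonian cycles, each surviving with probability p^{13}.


K_13 has (13 − 1)!/2 = 239500800 labelled Hamiltonian cycles.
For each such Hamiltonian cycle H, let X_H = 1 if all 13 edges of H are present in G. Then P[X_H = 1] = p^{13} = (1/13)^{13} = 1/302875106592253.
By linearity: E[X] = Σ_H E[X_H] = 239500800 · p^{13} = 239500800 · 1/302875106592253 = 239500800/302875106592253.
Numerically: E[X] ≈ 7.908e-07.

E[X] = 239500800 · (1/13)^{13} = 239500800/302875106592253 ≈ 7.908e-07.


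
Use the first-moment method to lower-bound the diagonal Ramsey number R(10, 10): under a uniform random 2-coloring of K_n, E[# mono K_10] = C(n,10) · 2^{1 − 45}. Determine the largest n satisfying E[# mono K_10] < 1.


We need C(n, 10) · 2^{1 − 45} < 1, i.e. C(n, 10) < 2^{45 − 1} = 17592186044416.
Check values of n near the boundary:
  n = 95: C(95, 10) = 10104934117421; 10104934117421 < 17592186044416? YES
  n = 96: C(96, 10) = 11279926456656; 11279926456656 < 17592186044416? YES
  n = 97: C(97, 10) = 12576469727536; 12576469727536 < 17592186044416? YES
  n = 98: C(98, 10) = 14005614014756; 14005614014756 < 17592186044416? YES
  n = 99: C(99, 10) = 15579278510796; 15579278510796 < 17592186044416? YES
  n = 100: C(100, 10) = 17310309456440; 17310309456440 < 17592186044416? YES
  n = 101: C(101, 10) = 19212541264840; 19212541264840 < 17592186044416? NO
The largest n with C(n, 10) < 17592186044416 is n = 100 (where E[X] = 2163788682055/2199023255552 ≈ 0.9840). Hence R(10, 10) > 100, i.e. R(10, 10) ≥ 101.

Largest n = 100; hence R(10, 10) > 100.


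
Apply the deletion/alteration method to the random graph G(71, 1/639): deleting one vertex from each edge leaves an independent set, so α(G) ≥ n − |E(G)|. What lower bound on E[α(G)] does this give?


E[|E(G)|] = C(71, 2)·p = 2485 · (1/639) = 35/9.
E[α(G)] ≥ n − E[|E(G)|] = 71 − 35/9 = 604/9.
Numerically: ≈ 67.111111.
(This is only a lower bound; the true E[α(G)] may be larger.)

E[α(G)] ≥ 604/9 ≈ 67.111111.


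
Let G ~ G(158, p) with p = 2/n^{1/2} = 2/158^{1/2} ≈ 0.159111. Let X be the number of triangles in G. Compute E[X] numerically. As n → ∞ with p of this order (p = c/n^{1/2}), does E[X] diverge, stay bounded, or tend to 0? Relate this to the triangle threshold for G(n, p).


Number of potential triangles: C(158, 3) = 644956.
Each occurs with probability p³ ≈ (0.159111)³ ≈ 4.02813815e-03.
By linearity: E[X] = C(158, 3)·p³ ≈ 644956 · 4.02813815e-03 ≈ 2597.971867.
Since α = 1/2 < 1, p = c/n^{1/2} ≫ 1/n is above the triangle threshold p ~ 1/n. Asymptotically E[X] ~ (c³/6)·n^{3(1−α)} = (2³/6)·n^{1.5} → ∞; triangles are abundant w.h.p.

E[X] ≈ 2597.971867; in regime p = Θ(1/n^{1/2}) E[X] diverges (above the triangle threshold p ~ 1/n).


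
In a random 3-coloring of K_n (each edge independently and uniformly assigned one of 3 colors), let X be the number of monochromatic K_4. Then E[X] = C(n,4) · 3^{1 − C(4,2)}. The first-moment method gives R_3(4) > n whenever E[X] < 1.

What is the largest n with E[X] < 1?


We need C(n, 4) · 3^{1 − 6} < 1, i.e. C(n, 4) < 3^{6 − 1} = 243.
Check values of n near the boundary:
  n = 6: C(6, 4) = 15; 15 < 243? YES
  n = 7: C(7, 4) = 35; 35 < 243? YES
  n = 8: C(8, 4) = 70; 70 < 243? YES
  n = 9: C(9, 4) = 126; 126 < 243? YES
  n = 10: C(10, 4) = 210; 210 < 243? YES
  n = 11: C(11, 4) = 330; 330 < 243? NO
The largest n with C(n, 4) < 243 is n = 10 (where E[X] = 70/81 ≈ 0.86420). Hence R_3(4) > 10, i.e. R_3(4) ≥ 11.

Largest n = 10; hence R_3(4) > 10.


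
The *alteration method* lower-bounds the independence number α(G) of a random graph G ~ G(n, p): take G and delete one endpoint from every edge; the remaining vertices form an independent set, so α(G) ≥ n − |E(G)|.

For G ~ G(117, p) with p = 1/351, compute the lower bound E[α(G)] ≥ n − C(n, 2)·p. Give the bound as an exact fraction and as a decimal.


E[|E(G)|] = C(117, 2)·p = 6786 · (1/351) = 58/3.
E[α(G)] ≥ n − E[|E(G)|] = 117 − 58/3 = 293/3.
Numerically: ≈ 97.6667.
(This is only a lower bound; the true E[α(G)] may be larger.)

E[α(G)] ≥ 293/3 ≈ 97.6667.


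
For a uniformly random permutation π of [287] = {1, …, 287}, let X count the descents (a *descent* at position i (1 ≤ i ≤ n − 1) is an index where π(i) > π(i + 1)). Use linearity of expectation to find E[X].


Write X = Σ X_I over i = 1, …, 286, with X_I the indicator of one descent.
There are 286 indicators.
For each fixed i, the pair (π(i), π(i+1)) is a uniformly random ordered pair of distinct values from {1, …, 287}; by symmetry P[π(i) > π(i+1)] = 1/2.
By linearity: E[X] = 286 · (1/2) = (287 − 1) · (1/2) = 143 ≈ 143.00000.

E[X] = 143 = 143.00000.


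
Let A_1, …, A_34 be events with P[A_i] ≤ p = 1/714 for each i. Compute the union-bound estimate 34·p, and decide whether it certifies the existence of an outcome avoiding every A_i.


Union bound: P[∪_{i=1}^{34} A_i] ≤ Σ_i P[A_i] ≤ 34·p = 34·(1/714) = 1/21.
Numerically: 1/21 ≈ 0.047619.
Is 1/21 < 1? YES.
Since P[∪ A_i] ≤ 1/21 < 1, the complement has P[∩ A_i^c] ≥ 1 − 1/21 = 20/21 > 0, so some outcome avoids every A_i.

34·p = 1/21 ≈ 0.047619; existence CERTIFIED by the union bound.


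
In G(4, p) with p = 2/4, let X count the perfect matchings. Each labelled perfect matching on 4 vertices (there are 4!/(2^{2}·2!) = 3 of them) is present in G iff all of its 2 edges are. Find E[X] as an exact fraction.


K_4 has 4!/(2^{2}·2!) = 3 labelled perfect matchings.
For each such perfect matching H, let X_H = 1 if all 2 edges of H are present in G. Then P[X_H = 1] = p^{2} = (1/2)^{2} = 1/4.
Summing the indicators: E[X] = Σ_H E[X_H] = 3 · p^{2} = 3 · 1/4 = 3/4.
Numerically: E[X] ≈ 0.75.

E[X] = 3 · (1/2)^{2} = 3/4 ≈ 0.75.


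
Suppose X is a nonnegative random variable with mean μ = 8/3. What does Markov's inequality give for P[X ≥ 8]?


μ = E[X] = 8/3, a = 8.
Markov: P[X ≥ 8] ≤ μ/a = (8/3)/8 = 1/3.
Numerically: ≈ 0.33333.
(Since a = 8 > μ = 2.66667, the bound 1/3 is < 1 and informative.)

P[X ≥ 8] ≤ 1/3 ≈ 0.33333.


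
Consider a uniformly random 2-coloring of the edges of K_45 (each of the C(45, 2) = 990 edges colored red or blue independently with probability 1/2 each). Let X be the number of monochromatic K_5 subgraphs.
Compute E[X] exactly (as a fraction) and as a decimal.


Let X = Σ_S X_S over the C(45, 5) = 1221759 subsets S of size 5, where X_S = 1 if the K_5 on S is monochromatic.
For a fixed S, the K_5 on S has C(5, 2) = 10 edges. P[all 10 edges red] = (1/2)^10, and likewise for blue, so P[monochromatic] = 2·(1/2)^10 = 2^{1 − 10} = 1/512.
By linearity: E[X] = C(45, 5) · 2^{1 − 10} = 1221759 · 1/512 = 1221759/512.
Numerically: E[X] ≈ 2386.248047.

E[X] = C(45,5)·2^(1−C(5,2)) = 1221759/512 ≈ 2386.248047.


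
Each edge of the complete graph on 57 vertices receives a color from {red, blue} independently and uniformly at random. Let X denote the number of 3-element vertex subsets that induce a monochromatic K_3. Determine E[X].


Let X = Σ_S X_S over the C(57, 3) = 29260 subsets S of size 3, where X_S = 1 if the K_3 on S is monochromatic.
For a fixed S, the K_3 on S has C(3, 2) = 3 edges. P[all 3 edges red] = (1/2)^3, and likewise for blue, so P[monochromatic] = 2·(1/2)^3 = 2^{1 − 3} = 1/4.
Summing: E[X] = C(57, 3) · 2^{1 − 3} = 29260 · 1/4 = 7315.
Numerically: E[X] ≈ 7315.000000.

E[X] = C(57,3)·2^(1−C(3,2)) = 7315 ≈ 7315.000000.


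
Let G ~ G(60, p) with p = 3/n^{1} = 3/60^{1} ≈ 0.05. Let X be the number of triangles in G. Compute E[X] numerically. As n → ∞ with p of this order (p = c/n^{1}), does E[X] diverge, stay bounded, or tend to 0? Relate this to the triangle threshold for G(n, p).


Number of potential triangles: C(60, 3) = 34220.
Each occurs with probability p³ ≈ (0.05)³ ≈ 1.250000e-04.
By linearity: E[X] = C(60, 3)·p³ ≈ 34220 · 1.250000e-04 ≈ 4.2775.
Here α = 1, so p = 3/n is exactly at the triangle threshold p ~ 1/n. Asymptotically E[X] → c³/6 = 3³/6 = 9/2 ≈ 4.5000, a bounded constant. In this regime the triangle count is asymptotically Poisson(c³/6).

E[X] ≈ 4.2775; in regime p = Θ(1/n^{1}) E[X] stays bounded (at the triangle threshold p ~ 1/n).


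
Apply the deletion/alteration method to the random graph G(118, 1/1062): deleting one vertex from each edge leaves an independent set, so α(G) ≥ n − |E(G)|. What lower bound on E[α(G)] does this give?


E[|E(G)|] = C(118, 2)·p = 6903 · (1/1062) = 13/2.
E[α(G)] ≥ n − E[|E(G)|] = 118 − 13/2 = 223/2.
Numerically: ≈ 111.500000.
(This is only a lower bound; the true E[α(G)] may be larger.)

E[α(G)] ≥ 223/2 ≈ 111.500000.


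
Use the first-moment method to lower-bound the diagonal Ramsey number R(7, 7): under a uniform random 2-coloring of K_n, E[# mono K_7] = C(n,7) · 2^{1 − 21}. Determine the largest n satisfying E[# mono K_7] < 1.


We need C(n, 7) · 2^{1 − 21} < 1, i.e. C(n, 7) < 2^{21 − 1} = 1048576.
Check values of n near the boundary:
  n = 26: C(26, 7) = 657800; 657800 < 1048576? YES
  n = 27: C(27, 7) = 888030; 888030 < 1048576? YES
  n = 28: C(28, 7) = 1184040; 1184040 < 1048576? NO
  n = 29: C(29, 7) = 1560780; 1560780 < 1048576? NO
The largest n with C(n, 7) < 1048576 is n = 27 (where E[X] = 444015/524288 ≈ 0.8468914). Hence R(7, 7) > 27, i.e. R(7, 7) ≥ 28.

Largest n = 27; hence R(7, 7) > 27.


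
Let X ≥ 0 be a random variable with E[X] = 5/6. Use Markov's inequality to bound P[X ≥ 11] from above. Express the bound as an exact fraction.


μ = E[X] = 5/6, a = 11.
Markov: P[X ≥ 11] ≤ μ/a = (5/6)/11 = 5/66.
Numerically: ≈ 0.076.
(Since a = 11 > μ = 0.833, the bound 5/66 is < 1 and informative.)

P[X ≥ 11] ≤ 5/66 ≈ 0.076.


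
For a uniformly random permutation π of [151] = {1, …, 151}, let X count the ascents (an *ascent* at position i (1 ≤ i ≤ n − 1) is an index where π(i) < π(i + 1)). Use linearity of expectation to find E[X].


Write X = Σ X_I over i = 1, …, 150, with X_I the indicator of one ascent.
There are 150 indicators.
For each fixed i, the pair (π(i), π(i+1)) is a uniformly random ordered pair of distinct values from {1, …, 151}; by symmetry P[π(i) < π(i+1)] = 1/2.
By linearity: E[X] = 150 · (1/2) = (151 − 1) · (1/2) = 75 ≈ 75.00000.

E[X] = 75 = 75.00000.


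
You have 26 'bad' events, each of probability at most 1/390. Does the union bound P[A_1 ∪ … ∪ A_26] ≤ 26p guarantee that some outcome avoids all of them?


Union bound: P[∪_{i=1}^{26} A_i] ≤ Σ_i P[A_i] ≤ 26·p = 26·(1/390) = 1/15.
Numerically: 1/15 ≈ 0.0666667.
Is 1/15 < 1? YES.
Since P[∪ A_i] ≤ 1/15 < 1, the complement has P[∩ A_i^c] ≥ 1 − 1/15 = 14/15 > 0, so some outcome avoids every A_i.

26·p = 1/15 ≈ 0.0666667; existence CERTIFIED by the union bound.


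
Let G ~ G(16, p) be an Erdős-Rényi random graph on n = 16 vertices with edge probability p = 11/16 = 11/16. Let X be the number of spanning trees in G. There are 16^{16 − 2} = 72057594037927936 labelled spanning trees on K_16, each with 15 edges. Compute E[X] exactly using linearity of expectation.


K_16 has 16^{16 − 2} = 72057594037927936 labelled spanning trees.
For each such spanning tree H, let X_H = 1 if all 15 edges of H are present in G. Then P[X_H = 1] = p^{15} = (11/16)^{15} = 4177248169415651/1152921504606846976.
By linearity of expectation: E[X] = Σ_H E[X_H] = 72057594037927936 · p^{15} = 72057594037927936 · 4177248169415651/1152921504606846976 = 4177248169415651/16.
Numerically: E[X] ≈ 2.61e+14.

E[X] = 72057594037927936 · (11/16)^{15} = 4177248169415651/16 ≈ 2.61e+14.


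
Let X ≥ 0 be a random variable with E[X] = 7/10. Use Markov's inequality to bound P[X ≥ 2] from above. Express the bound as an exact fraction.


μ = E[X] = 7/10, a = 2.
Markov: P[X ≥ 2] ≤ μ/a = (7/10)/2 = 7/20.
Numerically: ≈ 0.350.
(Since a = 2 > μ = 0.700, the bound 7/20 is < 1 and informative.)

P[X ≥ 2] ≤ 7/20 ≈ 0.350.


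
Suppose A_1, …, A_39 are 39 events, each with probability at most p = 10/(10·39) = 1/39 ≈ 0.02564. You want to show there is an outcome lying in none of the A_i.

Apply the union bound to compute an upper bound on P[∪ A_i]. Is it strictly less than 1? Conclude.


Union bound: P[∪_{i=1}^{39} A_i] ≤ Σ_i P[A_i] ≤ 39·p = 39·(1/39) = 1.
Numerically: 1 ≈ 1.00000.
Is 1 < 1? NO.
Since the bound 1 is ≥ 1, the union bound is uninformative here; it does NOT by itself certify existence.

39·p = 1 ≈ 1.00000; existence NOT certified by the union bound.


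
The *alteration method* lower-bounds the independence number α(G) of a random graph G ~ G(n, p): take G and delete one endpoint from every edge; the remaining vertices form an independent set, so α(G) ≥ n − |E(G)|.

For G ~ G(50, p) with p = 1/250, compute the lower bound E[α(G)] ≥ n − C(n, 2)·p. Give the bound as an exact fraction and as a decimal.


E[|E(G)|] = C(50, 2)·p = 1225 · (1/250) = 49/10.
E[α(G)] ≥ n − E[|E(G)|] = 50 − 49/10 = 451/10.
Numerically: ≈ 45.1000.
(This is only a lower bound; the true E[α(G)] may be larger.)

E[α(G)] ≥ 451/10 ≈ 45.1000.
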